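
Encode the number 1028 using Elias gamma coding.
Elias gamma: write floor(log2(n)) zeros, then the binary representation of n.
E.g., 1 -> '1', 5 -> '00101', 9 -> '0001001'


num_bits = floor(log2(1028)) + 1 = 11
leading_zeros = num_bits - 1 = 10
binary(1028) = 10000000100

Elias gamma(1028) = '0000000000' + '10000000100' = 000000000010000000100 (21 bits)


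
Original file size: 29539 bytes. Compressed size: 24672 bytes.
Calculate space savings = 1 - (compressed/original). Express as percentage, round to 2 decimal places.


ratio = compressed/original = 24672/29539 = 0.835235
savings = 1 - ratio = 1 - 0.835235 = 0.164765
as a percentage: 0.164765 * 100 = 16.48%

Space savings = 1 - 24672/29539 = 16.48%


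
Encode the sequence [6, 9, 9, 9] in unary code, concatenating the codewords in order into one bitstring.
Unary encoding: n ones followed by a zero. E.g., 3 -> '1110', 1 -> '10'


Encode each number as n ones followed by a terminating 0:
  6 -> 1111110 (7 bits)
  9 -> 1111111110 (10 bits)
  9 -> 1111111110 (10 bits)
  9 -> 1111111110 (10 bits)
Total length = 7 + 10 + 10 + 10 = 37 bits.

Unary([6, 9, 9, 9]) = 1111110111111111011111111101111111110 (37 bits)


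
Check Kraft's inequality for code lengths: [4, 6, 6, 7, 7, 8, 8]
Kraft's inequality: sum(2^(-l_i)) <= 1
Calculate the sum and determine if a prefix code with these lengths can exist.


Sum = 2^(-4) + 2^(-6) + 2^(-6) + 2^(-7) + 2^(-7) + 2^(-8) + 2^(-8)
    = 0.0625 + 0.015625 + 0.015625 + 0.0078125 + 0.0078125 + 0.00390625 + 0.00390625
    = 30/256 = 0.1171875
Since 0.1171875 <= 1, Kraft's inequality IS satisfied.
A prefix code with these lengths CAN exist.

Kraft sum = 0.1171875. Satisfied.


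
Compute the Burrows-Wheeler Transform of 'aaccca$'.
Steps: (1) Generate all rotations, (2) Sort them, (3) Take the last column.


Rotations (sorted):
  0: $aaccca -> last char: a
  1: a$aaccc -> last char: c
  2: aaccca$ -> last char: $
  3: accca$a -> last char: a
  4: ca$aacc -> last char: c
  5: cca$aac -> last char: c
  6: ccca$aa -> last char: a


BWT = ac$acca


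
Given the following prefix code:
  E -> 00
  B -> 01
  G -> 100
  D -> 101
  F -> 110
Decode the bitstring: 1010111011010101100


Decoding step by step:
Bits 101 -> D
Bits 01 -> B
Bits 110 -> F
Bits 110 -> F
Bits 101 -> D
Bits 01 -> B
Bits 100 -> G


Decoded message: DBFFDBG


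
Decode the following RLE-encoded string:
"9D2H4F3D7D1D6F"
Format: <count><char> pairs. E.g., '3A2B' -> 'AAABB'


Expanding each <count><char> pair:
  9D -> 'DDDDDDDDD'
  2H -> 'HH'
  4F -> 'FFFF'
  3D -> 'DDD'
  7D -> 'DDDDDDD'
  1D -> 'D'
  6F -> 'FFFFFF'

Decoded = DDDDDDDDDHHFFFFDDDDDDDDDDDFFFFFF


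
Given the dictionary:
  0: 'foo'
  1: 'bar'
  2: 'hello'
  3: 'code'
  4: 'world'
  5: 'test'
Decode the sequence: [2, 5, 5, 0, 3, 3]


Look up each index in the dictionary:
  2 -> 'hello'
  5 -> 'test'
  5 -> 'test'
  0 -> 'foo'
  3 -> 'code'
  3 -> 'code'

Decoded: "hello test test foo code code"


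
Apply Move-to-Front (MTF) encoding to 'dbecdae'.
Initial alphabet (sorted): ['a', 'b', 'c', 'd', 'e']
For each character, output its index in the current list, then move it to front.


MTF encoding:
'd': index 3 in ['a', 'b', 'c', 'd', 'e'] -> ['d', 'a', 'b', 'c', 'e']
'b': index 2 in ['d', 'a', 'b', 'c', 'e'] -> ['b', 'd', 'a', 'c', 'e']
'e': index 4 in ['b', 'd', 'a', 'c', 'e'] -> ['e', 'b', 'd', 'a', 'c']
'c': index 4 in ['e', 'b', 'd', 'a', 'c'] -> ['c', 'e', 'b', 'd', 'a']
'd': index 3 in ['c', 'e', 'b', 'd', 'a'] -> ['d', 'c', 'e', 'b', 'a']
'a': index 4 in ['d', 'c', 'e', 'b', 'a'] -> ['a', 'd', 'c', 'e', 'b']
'e': index 3 in ['a', 'd', 'c', 'e', 'b'] -> ['e', 'a', 'd', 'c', 'b']


Output: [3, 2, 4, 4, 3, 4, 3]


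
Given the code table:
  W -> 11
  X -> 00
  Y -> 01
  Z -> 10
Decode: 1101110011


Decoding:
11 -> W
01 -> Y
11 -> W
00 -> X
11 -> W


Result: WYWXW


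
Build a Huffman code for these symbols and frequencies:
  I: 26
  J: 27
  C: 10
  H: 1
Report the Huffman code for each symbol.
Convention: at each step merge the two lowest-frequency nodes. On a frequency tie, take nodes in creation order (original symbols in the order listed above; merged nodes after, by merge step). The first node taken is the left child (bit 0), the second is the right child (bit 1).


Huffman tree construction:
Step 1: Merge H(1) + C(10) = 11
Step 2: Merge (H+C)(11) + I(26) = 37
Step 3: Merge J(27) + ((H+C)+I)(37) = 64
Read each symbol's code off the tree from the root (left child = 0, right child = 1).

Codes:
  I: 11 (length 2)
  J: 0 (length 1)
  C: 101 (length 3)
  H: 100 (length 3)
Average code length: 112/64 = 1.7500 bits/symbol


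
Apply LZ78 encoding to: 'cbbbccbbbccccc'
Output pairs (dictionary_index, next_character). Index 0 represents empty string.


LZ78 encoding steps:
Dictionary: {0: ''}
Step 1: w='' (idx 0), next='c' -> output (0, 'c'), add 'c' as idx 1
Step 2: w='' (idx 0), next='b' -> output (0, 'b'), add 'b' as idx 2
Step 3: w='b' (idx 2), next='b' -> output (2, 'b'), add 'bb' as idx 3
Step 4: w='c' (idx 1), next='c' -> output (1, 'c'), add 'cc' as idx 4
Step 5: w='bb' (idx 3), next='b' -> output (3, 'b'), add 'bbb' as idx 5
Step 6: w='cc' (idx 4), next='c' -> output (4, 'c'), add 'ccc' as idx 6
Step 7: w='cc' (idx 4), end of input -> output (4, '')


Encoded: [(0, 'c'), (0, 'b'), (2, 'b'), (1, 'c'), (3, 'b'), (4, 'c'), (4, '')]


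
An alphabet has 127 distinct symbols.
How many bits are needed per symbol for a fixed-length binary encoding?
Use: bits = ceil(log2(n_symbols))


log2(127) = 6.9887
Bracket: 2^6 = 64 < 127 <= 2^7 = 128
So ceil(log2(127)) = 7

bits = ceil(log2(127)) = ceil(6.9887) = 7 bits


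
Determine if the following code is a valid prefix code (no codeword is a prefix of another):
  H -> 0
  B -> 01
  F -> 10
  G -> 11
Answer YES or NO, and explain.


Checking each pair (does one codeword prefix another?):
  H='0' vs B='01': prefix -- VIOLATION

NO -- this is NOT a valid prefix code. H (0) is a prefix of B (01).


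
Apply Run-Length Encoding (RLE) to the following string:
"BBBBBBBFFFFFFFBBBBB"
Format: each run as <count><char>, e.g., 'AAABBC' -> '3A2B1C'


Scanning runs left to right:
  i=0: run of 'B' x 7 -> '7B'
  i=7: run of 'F' x 7 -> '7F'
  i=14: run of 'B' x 5 -> '5B'

RLE = 7B7F5B


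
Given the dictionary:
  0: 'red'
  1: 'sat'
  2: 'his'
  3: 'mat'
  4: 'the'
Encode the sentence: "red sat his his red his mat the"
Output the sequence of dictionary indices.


Look up each word in the dictionary:
  'red' -> 0
  'sat' -> 1
  'his' -> 2
  'his' -> 2
  'red' -> 0
  'his' -> 2
  'mat' -> 3
  'the' -> 4

Encoded: [0, 1, 2, 2, 0, 2, 3, 4]


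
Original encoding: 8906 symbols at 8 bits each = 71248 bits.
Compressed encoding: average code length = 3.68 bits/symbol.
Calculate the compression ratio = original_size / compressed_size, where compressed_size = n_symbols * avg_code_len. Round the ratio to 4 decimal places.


original_size = n_symbols * orig_bits = 8906 * 8 = 71248 bits
compressed_size = n_symbols * avg_code_len = 8906 * 3.68 = 32774.08 bits
ratio = original_size / compressed_size = 71248 / 32774.08 = 2.1739

Compression ratio = 2.1739


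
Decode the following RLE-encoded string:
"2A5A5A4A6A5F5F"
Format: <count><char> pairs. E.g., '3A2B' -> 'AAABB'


Expanding each <count><char> pair:
  2A -> 'AA'
  5A -> 'AAAAA'
  5A -> 'AAAAA'
  4A -> 'AAAA'
  6A -> 'AAAAAA'
  5F -> 'FFFFF'
  5F -> 'FFFFF'

Decoded = AAAAAAAAAAAAAAAAAAAAAAFFFFFFFFFF


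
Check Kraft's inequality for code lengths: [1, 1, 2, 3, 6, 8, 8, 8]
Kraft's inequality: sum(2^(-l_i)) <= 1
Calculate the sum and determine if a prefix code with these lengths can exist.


Sum = 2^(-1) + 2^(-1) + 2^(-2) + 2^(-3) + 2^(-6) + 2^(-8) + 2^(-8) + 2^(-8)
    = 0.5 + 0.5 + 0.25 + 0.125 + 0.015625 + 0.00390625 + 0.00390625 + 0.00390625
    = 359/256 = 1.40234375
Since 1.40234375 > 1, Kraft's inequality is NOT satisfied.
A prefix code with these lengths CANNOT exist.

Kraft sum = 1.40234375. Not satisfied.


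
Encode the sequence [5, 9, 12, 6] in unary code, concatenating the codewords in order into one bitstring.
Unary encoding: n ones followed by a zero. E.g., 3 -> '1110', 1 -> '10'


Encode each number as n ones followed by a terminating 0:
  5 -> 111110 (6 bits)
  9 -> 1111111110 (10 bits)
  12 -> 1111111111110 (13 bits)
  6 -> 1111110 (7 bits)
Total length = 6 + 10 + 13 + 7 = 36 bits.

Unary([5, 9, 12, 6]) = 111110111111111011111111111101111110 (36 bits)


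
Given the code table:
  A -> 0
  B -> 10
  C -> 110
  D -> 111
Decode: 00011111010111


Decoding:
0 -> A
0 -> A
0 -> A
111 -> D
110 -> C
10 -> B
111 -> D


Result: AAADCBD


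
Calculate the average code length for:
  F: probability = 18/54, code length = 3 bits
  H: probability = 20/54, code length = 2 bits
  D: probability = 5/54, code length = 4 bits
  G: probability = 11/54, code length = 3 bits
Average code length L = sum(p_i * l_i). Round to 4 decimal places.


Weighted contributions p_i * l_i:
  F: (18/54) * 3 = 54/54
  H: (20/54) * 2 = 40/54
  D: (5/54) * 4 = 20/54
  G: (11/54) * 3 = 33/54
Sum = (54 + 40 + 20 + 33)/54 = 147/54

L = 147/54 = 2.7222 bits/symbol


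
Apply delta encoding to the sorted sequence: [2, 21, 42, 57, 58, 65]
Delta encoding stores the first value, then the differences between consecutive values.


First value: 2
Deltas:
  21 - 2 = 19
  42 - 21 = 21
  57 - 42 = 15
  58 - 57 = 1
  65 - 58 = 7


Delta encoded: [2, 19, 21, 15, 1, 7]


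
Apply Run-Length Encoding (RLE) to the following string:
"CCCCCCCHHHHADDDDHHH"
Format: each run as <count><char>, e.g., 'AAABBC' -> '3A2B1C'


Scanning runs left to right:
  i=0: run of 'C' x 7 -> '7C'
  i=7: run of 'H' x 4 -> '4H'
  i=11: run of 'A' x 1 -> '1A'
  i=12: run of 'D' x 4 -> '4D'
  i=16: run of 'H' x 3 -> '3H'

RLE = 7C4H1A4D3H


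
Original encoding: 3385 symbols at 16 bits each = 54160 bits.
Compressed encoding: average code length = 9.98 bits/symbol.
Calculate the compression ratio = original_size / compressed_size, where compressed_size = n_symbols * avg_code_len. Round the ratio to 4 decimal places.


original_size = n_symbols * orig_bits = 3385 * 16 = 54160 bits
compressed_size = n_symbols * avg_code_len = 3385 * 9.98 = 33782.3 bits
ratio = original_size / compressed_size = 54160 / 33782.3 = 1.6032

Compression ratio = 1.6032


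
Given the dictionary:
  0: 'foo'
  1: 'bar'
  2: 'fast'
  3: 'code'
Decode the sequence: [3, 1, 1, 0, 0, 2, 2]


Look up each index in the dictionary:
  3 -> 'code'
  1 -> 'bar'
  1 -> 'bar'
  0 -> 'foo'
  0 -> 'foo'
  2 -> 'fast'
  2 -> 'fast'

Decoded: "code bar bar foo foo fast fast"


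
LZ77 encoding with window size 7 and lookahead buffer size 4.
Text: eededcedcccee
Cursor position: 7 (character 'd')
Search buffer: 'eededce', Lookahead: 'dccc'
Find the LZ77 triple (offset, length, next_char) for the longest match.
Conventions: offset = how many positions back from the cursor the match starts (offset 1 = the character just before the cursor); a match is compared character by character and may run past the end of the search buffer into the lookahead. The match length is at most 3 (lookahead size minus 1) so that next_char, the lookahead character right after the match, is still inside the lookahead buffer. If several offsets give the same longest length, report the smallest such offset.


Try each offset into the search buffer:
  offset=1 (pos 6, char 'e'): match length 0
  offset=2 (pos 5, char 'c'): match length 0
  offset=3 (pos 4, char 'd'): match length 2
  offset=4 (pos 3, char 'e'): match length 0
  offset=5 (pos 2, char 'd'): match length 1
  offset=6 (pos 1, char 'e'): match length 0
  offset=7 (pos 0, char 'e'): match length 0
Longest match has length 2 at offset 3.
next_char = character at position 7 + 2 = 9 -> 'c'

Best match: offset=3, length=2 (matching 'dc' starting at position 4)
LZ77 triple: (3, 2, 'c')


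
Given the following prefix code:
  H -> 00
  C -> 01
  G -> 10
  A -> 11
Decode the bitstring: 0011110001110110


Decoding step by step:
Bits 00 -> H
Bits 11 -> A
Bits 11 -> A
Bits 00 -> H
Bits 01 -> C
Bits 11 -> A
Bits 01 -> C
Bits 10 -> G


Decoded message: HAAHCACG


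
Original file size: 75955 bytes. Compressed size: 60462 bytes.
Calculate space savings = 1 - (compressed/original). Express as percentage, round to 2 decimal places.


ratio = compressed/original = 60462/75955 = 0.796024
savings = 1 - ratio = 1 - 0.796024 = 0.203976
as a percentage: 0.203976 * 100 = 20.4%

Space savings = 1 - 60462/75955 = 20.4%


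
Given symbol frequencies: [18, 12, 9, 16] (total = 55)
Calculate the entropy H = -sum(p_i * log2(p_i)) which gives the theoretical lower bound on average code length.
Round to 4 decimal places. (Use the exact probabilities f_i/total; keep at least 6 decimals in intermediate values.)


Per-symbol terms -p_i * log2(p_i) with p_i = f_i/55:
  p = 18/55 = 0.327273: log2(p) = -1.611435, -p*log2(p) = 0.527379
  p = 12/55 = 0.218182: log2(p) = -2.196397, -p*log2(p) = 0.479214
  p = 9/55 = 0.163636: log2(p) = -2.611435, -p*log2(p) = 0.427326
  p = 16/55 = 0.290909: log2(p) = -1.781360, -p*log2(p) = 0.518214
H = 0.527379 + 0.479214 + 0.427326 + 0.518214 = 1.952133

H = 1.9521 bits/symbol


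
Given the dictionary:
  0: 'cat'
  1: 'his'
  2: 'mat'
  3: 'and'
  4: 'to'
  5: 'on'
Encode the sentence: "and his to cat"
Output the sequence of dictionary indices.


Look up each word in the dictionary:
  'and' -> 3
  'his' -> 1
  'to' -> 4
  'cat' -> 0

Encoded: [3, 1, 4, 0]


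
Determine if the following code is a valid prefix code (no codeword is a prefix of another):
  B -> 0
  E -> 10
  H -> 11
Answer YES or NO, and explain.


Checking each pair (does one codeword prefix another?):
  B='0' vs E='10': no prefix
  B='0' vs H='11': no prefix
  E='10' vs B='0': no prefix
  E='10' vs H='11': no prefix
  H='11' vs B='0': no prefix
  H='11' vs E='10': no prefix
No violation found over all pairs.

YES -- this is a valid prefix code. No codeword is a prefix of any other codeword.


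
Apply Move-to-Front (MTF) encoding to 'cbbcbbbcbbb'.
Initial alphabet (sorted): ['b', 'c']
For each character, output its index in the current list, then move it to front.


MTF encoding:
'c': index 1 in ['b', 'c'] -> ['c', 'b']
'b': index 1 in ['c', 'b'] -> ['b', 'c']
'b': index 0 in ['b', 'c'] -> ['b', 'c']
'c': index 1 in ['b', 'c'] -> ['c', 'b']
'b': index 1 in ['c', 'b'] -> ['b', 'c']
'b': index 0 in ['b', 'c'] -> ['b', 'c']
'b': index 0 in ['b', 'c'] -> ['b', 'c']
'c': index 1 in ['b', 'c'] -> ['c', 'b']
'b': index 1 in ['c', 'b'] -> ['b', 'c']
'b': index 0 in ['b', 'c'] -> ['b', 'c']
'b': index 0 in ['b', 'c'] -> ['b', 'c']


Output: [1, 1, 0, 1, 1, 0, 0, 1, 1, 0, 0]


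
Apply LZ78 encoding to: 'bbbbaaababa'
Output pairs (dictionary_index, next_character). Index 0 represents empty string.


LZ78 encoding steps:
Dictionary: {0: ''}
Step 1: w='' (idx 0), next='b' -> output (0, 'b'), add 'b' as idx 1
Step 2: w='b' (idx 1), next='b' -> output (1, 'b'), add 'bb' as idx 2
Step 3: w='b' (idx 1), next='a' -> output (1, 'a'), add 'ba' as idx 3
Step 4: w='' (idx 0), next='a' -> output (0, 'a'), add 'a' as idx 4
Step 5: w='a' (idx 4), next='b' -> output (4, 'b'), add 'ab' as idx 5
Step 6: w='ab' (idx 5), next='a' -> output (5, 'a'), add 'aba' as idx 6


Encoded: [(0, 'b'), (1, 'b'), (1, 'a'), (0, 'a'), (4, 'b'), (5, 'a')]


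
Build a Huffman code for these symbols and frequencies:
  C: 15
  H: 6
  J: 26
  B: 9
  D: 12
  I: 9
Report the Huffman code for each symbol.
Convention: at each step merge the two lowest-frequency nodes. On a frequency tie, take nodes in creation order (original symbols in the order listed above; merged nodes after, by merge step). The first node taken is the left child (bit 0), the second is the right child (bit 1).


Huffman tree construction:
Step 1: Merge H(6) + B(9) = 15
Step 2: Merge I(9) + D(12) = 21
Step 3: Merge C(15) + (H+B)(15) = 30
Step 4: Merge (I+D)(21) + J(26) = 47
Step 5: Merge (C+(H+B))(30) + ((I+D)+J)(47) = 77
Read each symbol's code off the tree from the root (left child = 0, right child = 1).

Codes:
  C: 00 (length 2)
  H: 010 (length 3)
  J: 11 (length 2)
  B: 011 (length 3)
  D: 101 (length 3)
  I: 100 (length 3)
Average code length: 190/77 = 2.4675 bits/symbol


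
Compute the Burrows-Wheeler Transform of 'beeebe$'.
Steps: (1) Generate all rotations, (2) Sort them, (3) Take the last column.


Rotations (sorted):
  0: $beeebe -> last char: e
  1: be$beee -> last char: e
  2: beeebe$ -> last char: $
  3: e$beeeb -> last char: b
  4: ebe$bee -> last char: e
  5: eebe$be -> last char: e
  6: eeebe$b -> last char: b


BWT = ee$beeb


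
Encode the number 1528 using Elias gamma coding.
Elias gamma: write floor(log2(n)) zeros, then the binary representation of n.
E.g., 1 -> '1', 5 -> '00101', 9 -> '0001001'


num_bits = floor(log2(1528)) + 1 = 11
leading_zeros = num_bits - 1 = 10
binary(1528) = 10111111000

Elias gamma(1528) = '0000000000' + '10111111000' = 000000000010111111000 (21 bits)


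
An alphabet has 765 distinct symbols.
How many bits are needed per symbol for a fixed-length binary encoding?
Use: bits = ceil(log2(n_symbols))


log2(765) = 9.5793
Bracket: 2^9 = 512 < 765 <= 2^10 = 1024
So ceil(log2(765)) = 10

bits = ceil(log2(765)) = ceil(9.5793) = 10 bits


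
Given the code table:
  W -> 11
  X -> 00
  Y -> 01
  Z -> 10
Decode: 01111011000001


Decoding:
01 -> Y
11 -> W
10 -> Z
11 -> W
00 -> X
00 -> X
01 -> Y


Result: YWZWXXY


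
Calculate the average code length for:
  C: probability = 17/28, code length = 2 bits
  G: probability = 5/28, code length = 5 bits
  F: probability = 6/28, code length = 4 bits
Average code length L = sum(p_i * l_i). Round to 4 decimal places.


Weighted contributions p_i * l_i:
  C: (17/28) * 2 = 34/28
  G: (5/28) * 5 = 25/28
  F: (6/28) * 4 = 24/28
Sum = (34 + 25 + 24)/28 = 83/28

L = 83/28 = 2.9643 bits/symbol


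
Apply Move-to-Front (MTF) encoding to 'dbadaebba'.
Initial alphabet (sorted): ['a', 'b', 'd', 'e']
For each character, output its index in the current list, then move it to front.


MTF encoding:
'd': index 2 in ['a', 'b', 'd', 'e'] -> ['d', 'a', 'b', 'e']
'b': index 2 in ['d', 'a', 'b', 'e'] -> ['b', 'd', 'a', 'e']
'a': index 2 in ['b', 'd', 'a', 'e'] -> ['a', 'b', 'd', 'e']
'd': index 2 in ['a', 'b', 'd', 'e'] -> ['d', 'a', 'b', 'e']
'a': index 1 in ['d', 'a', 'b', 'e'] -> ['a', 'd', 'b', 'e']
'e': index 3 in ['a', 'd', 'b', 'e'] -> ['e', 'a', 'd', 'b']
'b': index 3 in ['e', 'a', 'd', 'b'] -> ['b', 'e', 'a', 'd']
'b': index 0 in ['b', 'e', 'a', 'd'] -> ['b', 'e', 'a', 'd']
'a': index 2 in ['b', 'e', 'a', 'd'] -> ['a', 'b', 'e', 'd']


Output: [2, 2, 2, 2, 1, 3, 3, 0, 2]


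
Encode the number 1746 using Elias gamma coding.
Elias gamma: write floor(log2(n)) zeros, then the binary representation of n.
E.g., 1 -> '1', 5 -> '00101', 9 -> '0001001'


num_bits = floor(log2(1746)) + 1 = 11
leading_zeros = num_bits - 1 = 10
binary(1746) = 11011010010

Elias gamma(1746) = '0000000000' + '11011010010' = 000000000011011010010 (21 bits)


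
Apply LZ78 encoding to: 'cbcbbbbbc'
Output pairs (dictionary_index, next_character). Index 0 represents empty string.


LZ78 encoding steps:
Dictionary: {0: ''}
Step 1: w='' (idx 0), next='c' -> output (0, 'c'), add 'c' as idx 1
Step 2: w='' (idx 0), next='b' -> output (0, 'b'), add 'b' as idx 2
Step 3: w='c' (idx 1), next='b' -> output (1, 'b'), add 'cb' as idx 3
Step 4: w='b' (idx 2), next='b' -> output (2, 'b'), add 'bb' as idx 4
Step 5: w='bb' (idx 4), next='c' -> output (4, 'c'), add 'bbc' as idx 5


Encoded: [(0, 'c'), (0, 'b'), (1, 'b'), (2, 'b'), (4, 'c')]


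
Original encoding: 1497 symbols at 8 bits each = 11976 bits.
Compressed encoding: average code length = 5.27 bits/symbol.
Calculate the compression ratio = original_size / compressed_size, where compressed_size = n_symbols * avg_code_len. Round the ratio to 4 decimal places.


original_size = n_symbols * orig_bits = 1497 * 8 = 11976 bits
compressed_size = n_symbols * avg_code_len = 1497 * 5.27 = 7889.19 bits
ratio = original_size / compressed_size = 11976 / 7889.19 = 1.518

Compression ratio = 1.518


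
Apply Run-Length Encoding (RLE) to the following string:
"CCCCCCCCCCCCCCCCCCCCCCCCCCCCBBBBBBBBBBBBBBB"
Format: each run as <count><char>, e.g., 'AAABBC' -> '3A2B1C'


Scanning runs left to right:
  i=0: run of 'C' x 28 -> '28C'
  i=28: run of 'B' x 15 -> '15B'

RLE = 28C15B


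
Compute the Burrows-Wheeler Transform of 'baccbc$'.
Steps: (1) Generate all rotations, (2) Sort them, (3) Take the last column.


Rotations (sorted):
  0: $baccbc -> last char: c
  1: accbc$b -> last char: b
  2: baccbc$ -> last char: $
  3: bc$bacc -> last char: c
  4: c$baccb -> last char: b
  5: cbc$bac -> last char: c
  6: ccbc$ba -> last char: a


BWT = cb$cbca


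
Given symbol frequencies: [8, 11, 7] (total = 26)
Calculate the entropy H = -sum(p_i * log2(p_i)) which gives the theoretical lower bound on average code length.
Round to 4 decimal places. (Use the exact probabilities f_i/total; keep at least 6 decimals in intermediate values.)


Per-symbol terms -p_i * log2(p_i) with p_i = f_i/26:
  p = 8/26 = 0.307692: log2(p) = -1.700440, -p*log2(p) = 0.523212
  p = 11/26 = 0.423077: log2(p) = -1.241008, -p*log2(p) = 0.525042
  p = 7/26 = 0.269231: log2(p) = -1.893085, -p*log2(p) = 0.509677
H = 0.523212 + 0.525042 + 0.509677 = 1.557931

H = 1.5579 bits/symbol


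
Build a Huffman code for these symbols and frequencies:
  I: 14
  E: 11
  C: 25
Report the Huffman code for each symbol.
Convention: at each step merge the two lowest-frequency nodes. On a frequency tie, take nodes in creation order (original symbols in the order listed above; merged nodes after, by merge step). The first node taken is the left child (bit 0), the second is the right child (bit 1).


Huffman tree construction:
Step 1: Merge E(11) + I(14) = 25
Step 2: Merge C(25) + (E+I)(25) = 50
Read each symbol's code off the tree from the root (left child = 0, right child = 1).

Codes:
  I: 11 (length 2)
  E: 10 (length 2)
  C: 0 (length 1)
Average code length: 75/50 = 1.5000 bits/symbol


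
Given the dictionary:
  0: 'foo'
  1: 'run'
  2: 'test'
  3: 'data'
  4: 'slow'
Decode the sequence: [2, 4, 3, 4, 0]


Look up each index in the dictionary:
  2 -> 'test'
  4 -> 'slow'
  3 -> 'data'
  4 -> 'slow'
  0 -> 'foo'

Decoded: "test slow data slow foo"


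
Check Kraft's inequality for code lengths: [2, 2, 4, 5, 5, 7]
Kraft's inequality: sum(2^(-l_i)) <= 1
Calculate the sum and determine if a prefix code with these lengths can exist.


Sum = 2^(-2) + 2^(-2) + 2^(-4) + 2^(-5) + 2^(-5) + 2^(-7)
    = 0.25 + 0.25 + 0.0625 + 0.03125 + 0.03125 + 0.0078125
    = 81/128 = 0.6328125
Since 0.6328125 <= 1, Kraft's inequality IS satisfied.
A prefix code with these lengths CAN exist.

Kraft sum = 0.6328125. Satisfied.


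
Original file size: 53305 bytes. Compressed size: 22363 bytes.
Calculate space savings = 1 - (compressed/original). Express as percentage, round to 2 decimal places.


ratio = compressed/original = 22363/53305 = 0.419529
savings = 1 - ratio = 1 - 0.419529 = 0.580471
as a percentage: 0.580471 * 100 = 58.05%

Space savings = 1 - 22363/53305 = 58.05%


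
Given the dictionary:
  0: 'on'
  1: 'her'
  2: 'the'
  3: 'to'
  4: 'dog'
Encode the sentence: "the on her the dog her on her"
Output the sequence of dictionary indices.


Look up each word in the dictionary:
  'the' -> 2
  'on' -> 0
  'her' -> 1
  'the' -> 2
  'dog' -> 4
  'her' -> 1
  'on' -> 0
  'her' -> 1

Encoded: [2, 0, 1, 2, 4, 1, 0, 1]


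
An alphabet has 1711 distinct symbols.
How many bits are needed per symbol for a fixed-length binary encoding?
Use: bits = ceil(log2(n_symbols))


log2(1711) = 10.7406
Bracket: 2^10 = 1024 < 1711 <= 2^11 = 2048
So ceil(log2(1711)) = 11

bits = ceil(log2(1711)) = ceil(10.7406) = 11 bits


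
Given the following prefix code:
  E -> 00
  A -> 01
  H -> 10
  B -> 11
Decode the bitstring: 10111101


Decoding step by step:
Bits 10 -> H
Bits 11 -> B
Bits 11 -> B
Bits 01 -> A


Decoded message: HBBA


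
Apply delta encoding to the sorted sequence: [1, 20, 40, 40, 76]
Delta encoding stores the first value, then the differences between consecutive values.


First value: 1
Deltas:
  20 - 1 = 19
  40 - 20 = 20
  40 - 40 = 0
  76 - 40 = 36


Delta encoded: [1, 19, 20, 0, 36]


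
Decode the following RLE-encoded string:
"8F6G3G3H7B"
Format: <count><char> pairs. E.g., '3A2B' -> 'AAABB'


Expanding each <count><char> pair:
  8F -> 'FFFFFFFF'
  6G -> 'GGGGGG'
  3G -> 'GGG'
  3H -> 'HHH'
  7B -> 'BBBBBBB'

Decoded = FFFFFFFFGGGGGGGGGHHHBBBBBBB


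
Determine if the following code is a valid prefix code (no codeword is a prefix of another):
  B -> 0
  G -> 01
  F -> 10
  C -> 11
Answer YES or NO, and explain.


Checking each pair (does one codeword prefix another?):
  B='0' vs G='01': prefix -- VIOLATION

NO -- this is NOT a valid prefix code. B (0) is a prefix of G (01).


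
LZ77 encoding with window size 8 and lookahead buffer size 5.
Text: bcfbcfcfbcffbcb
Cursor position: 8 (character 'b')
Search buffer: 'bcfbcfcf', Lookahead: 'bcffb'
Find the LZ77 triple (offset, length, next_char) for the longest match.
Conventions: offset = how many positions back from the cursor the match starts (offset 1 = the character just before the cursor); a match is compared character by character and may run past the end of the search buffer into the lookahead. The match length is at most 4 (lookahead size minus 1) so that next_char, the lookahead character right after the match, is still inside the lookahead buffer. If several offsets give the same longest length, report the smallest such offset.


Try each offset into the search buffer:
  offset=1 (pos 7, char 'f'): match length 0
  offset=2 (pos 6, char 'c'): match length 0
  offset=3 (pos 5, char 'f'): match length 0
  offset=4 (pos 4, char 'c'): match length 0
  offset=5 (pos 3, char 'b'): match length 3
  offset=6 (pos 2, char 'f'): match length 0
  offset=7 (pos 1, char 'c'): match length 0
  offset=8 (pos 0, char 'b'): match length 3
Longest match has length 3, found at offsets 5, 8; take the smallest, offset 5.
next_char = character at position 8 + 3 = 11 -> 'f'

Best match: offset=5, length=3 (matching 'bcf' starting at position 3)
LZ77 triple: (5, 3, 'f')


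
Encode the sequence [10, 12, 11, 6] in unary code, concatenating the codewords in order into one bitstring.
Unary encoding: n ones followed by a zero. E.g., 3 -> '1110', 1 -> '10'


Encode each number as n ones followed by a terminating 0:
  10 -> 11111111110 (11 bits)
  12 -> 1111111111110 (13 bits)
  11 -> 111111111110 (12 bits)
  6 -> 1111110 (7 bits)
Total length = 11 + 13 + 12 + 7 = 43 bits.

Unary([10, 12, 11, 6]) = 1111111111011111111111101111111111101111110 (43 bits)


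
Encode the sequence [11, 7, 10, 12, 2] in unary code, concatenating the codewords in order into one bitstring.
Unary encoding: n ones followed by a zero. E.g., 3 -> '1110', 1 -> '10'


Encode each number as n ones followed by a terminating 0:
  11 -> 111111111110 (12 bits)
  7 -> 11111110 (8 bits)
  10 -> 11111111110 (11 bits)
  12 -> 1111111111110 (13 bits)
  2 -> 110 (3 bits)
Total length = 12 + 8 + 11 + 13 + 3 = 47 bits.

Unary([11, 7, 10, 12, 2]) = 11111111111011111110111111111101111111111110110 (47 bits)


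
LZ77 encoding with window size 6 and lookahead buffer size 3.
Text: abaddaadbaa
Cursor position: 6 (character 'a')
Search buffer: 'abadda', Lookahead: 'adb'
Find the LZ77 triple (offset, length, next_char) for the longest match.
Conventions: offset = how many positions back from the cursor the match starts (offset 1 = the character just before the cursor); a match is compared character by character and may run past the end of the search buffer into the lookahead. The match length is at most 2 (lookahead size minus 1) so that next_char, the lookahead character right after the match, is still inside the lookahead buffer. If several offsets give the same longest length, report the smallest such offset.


Try each offset into the search buffer:
  offset=1 (pos 5, char 'a'): match length 1
  offset=2 (pos 4, char 'd'): match length 0
  offset=3 (pos 3, char 'd'): match length 0
  offset=4 (pos 2, char 'a'): match length 2
  offset=5 (pos 1, char 'b'): match length 0
  offset=6 (pos 0, char 'a'): match length 1
Longest match has length 2 at offset 4.
next_char = character at position 6 + 2 = 8 -> 'b'

Best match: offset=4, length=2 (matching 'ad' starting at position 2)
LZ77 triple: (4, 2, 'b')


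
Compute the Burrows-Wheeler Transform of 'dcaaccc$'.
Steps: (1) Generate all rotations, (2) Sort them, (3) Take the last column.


Rotations (sorted):
  0: $dcaaccc -> last char: c
  1: aaccc$dc -> last char: c
  2: accc$dca -> last char: a
  3: c$dcaacc -> last char: c
  4: caaccc$d -> last char: d
  5: cc$dcaac -> last char: c
  6: ccc$dcaa -> last char: a
  7: dcaaccc$ -> last char: $


BWT = ccacdca$


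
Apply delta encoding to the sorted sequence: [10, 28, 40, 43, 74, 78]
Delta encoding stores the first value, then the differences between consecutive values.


First value: 10
Deltas:
  28 - 10 = 18
  40 - 28 = 12
  43 - 40 = 3
  74 - 43 = 31
  78 - 74 = 4


Delta encoded: [10, 18, 12, 3, 31, 4]


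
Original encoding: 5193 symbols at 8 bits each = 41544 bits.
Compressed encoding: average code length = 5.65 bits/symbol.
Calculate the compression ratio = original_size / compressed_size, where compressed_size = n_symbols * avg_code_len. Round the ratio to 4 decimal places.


original_size = n_symbols * orig_bits = 5193 * 8 = 41544 bits
compressed_size = n_symbols * avg_code_len = 5193 * 5.65 = 29340.45 bits
ratio = original_size / compressed_size = 41544 / 29340.45 = 1.4159

Compression ratio = 1.4159


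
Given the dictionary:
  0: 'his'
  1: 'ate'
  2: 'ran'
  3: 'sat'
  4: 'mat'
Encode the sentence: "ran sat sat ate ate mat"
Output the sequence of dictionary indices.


Look up each word in the dictionary:
  'ran' -> 2
  'sat' -> 3
  'sat' -> 3
  'ate' -> 1
  'ate' -> 1
  'mat' -> 4

Encoded: [2, 3, 3, 1, 1, 4]


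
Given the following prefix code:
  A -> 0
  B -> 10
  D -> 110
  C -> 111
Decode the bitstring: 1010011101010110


Decoding step by step:
Bits 10 -> B
Bits 10 -> B
Bits 0 -> A
Bits 111 -> C
Bits 0 -> A
Bits 10 -> B
Bits 10 -> B
Bits 110 -> D


Decoded message: BBACABBD


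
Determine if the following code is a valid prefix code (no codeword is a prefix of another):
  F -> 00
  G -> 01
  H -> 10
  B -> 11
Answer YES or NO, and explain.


Checking each pair (does one codeword prefix another?):
  F='00' vs G='01': no prefix
  F='00' vs H='10': no prefix
  F='00' vs B='11': no prefix
  G='01' vs F='00': no prefix
  G='01' vs H='10': no prefix
  G='01' vs B='11': no prefix
  H='10' vs F='00': no prefix
  H='10' vs G='01': no prefix
  H='10' vs B='11': no prefix
  B='11' vs F='00': no prefix
  B='11' vs G='01': no prefix
  B='11' vs H='10': no prefix
No violation found over all pairs.

YES -- this is a valid prefix code. No codeword is a prefix of any other codeword.


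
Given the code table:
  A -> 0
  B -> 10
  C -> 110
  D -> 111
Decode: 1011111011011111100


Decoding:
10 -> B
111 -> D
110 -> C
110 -> C
111 -> D
111 -> D
0 -> A
0 -> A


Result: BDCCDDAA


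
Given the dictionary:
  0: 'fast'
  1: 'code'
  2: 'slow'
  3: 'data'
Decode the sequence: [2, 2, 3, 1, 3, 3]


Look up each index in the dictionary:
  2 -> 'slow'
  2 -> 'slow'
  3 -> 'data'
  1 -> 'code'
  3 -> 'data'
  3 -> 'data'

Decoded: "slow slow data code data data"


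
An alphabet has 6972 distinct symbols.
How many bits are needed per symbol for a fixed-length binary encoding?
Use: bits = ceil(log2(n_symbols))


log2(6972) = 12.7674
Bracket: 2^12 = 4096 < 6972 <= 2^13 = 8192
So ceil(log2(6972)) = 13

bits = ceil(log2(6972)) = ceil(12.7674) = 13 bits


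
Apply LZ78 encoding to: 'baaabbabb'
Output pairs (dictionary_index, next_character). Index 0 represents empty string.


LZ78 encoding steps:
Dictionary: {0: ''}
Step 1: w='' (idx 0), next='b' -> output (0, 'b'), add 'b' as idx 1
Step 2: w='' (idx 0), next='a' -> output (0, 'a'), add 'a' as idx 2
Step 3: w='a' (idx 2), next='a' -> output (2, 'a'), add 'aa' as idx 3
Step 4: w='b' (idx 1), next='b' -> output (1, 'b'), add 'bb' as idx 4
Step 5: w='a' (idx 2), next='b' -> output (2, 'b'), add 'ab' as idx 5
Step 6: w='b' (idx 1), end of input -> output (1, '')


Encoded: [(0, 'b'), (0, 'a'), (2, 'a'), (1, 'b'), (2, 'b'), (1, '')]


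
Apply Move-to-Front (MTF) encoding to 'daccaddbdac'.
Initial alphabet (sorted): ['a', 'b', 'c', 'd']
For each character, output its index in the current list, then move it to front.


MTF encoding:
'd': index 3 in ['a', 'b', 'c', 'd'] -> ['d', 'a', 'b', 'c']
'a': index 1 in ['d', 'a', 'b', 'c'] -> ['a', 'd', 'b', 'c']
'c': index 3 in ['a', 'd', 'b', 'c'] -> ['c', 'a', 'd', 'b']
'c': index 0 in ['c', 'a', 'd', 'b'] -> ['c', 'a', 'd', 'b']
'a': index 1 in ['c', 'a', 'd', 'b'] -> ['a', 'c', 'd', 'b']
'd': index 2 in ['a', 'c', 'd', 'b'] -> ['d', 'a', 'c', 'b']
'd': index 0 in ['d', 'a', 'c', 'b'] -> ['d', 'a', 'c', 'b']
'b': index 3 in ['d', 'a', 'c', 'b'] -> ['b', 'd', 'a', 'c']
'd': index 1 in ['b', 'd', 'a', 'c'] -> ['d', 'b', 'a', 'c']
'a': index 2 in ['d', 'b', 'a', 'c'] -> ['a', 'd', 'b', 'c']
'c': index 3 in ['a', 'd', 'b', 'c'] -> ['c', 'a', 'd', 'b']


Output: [3, 1, 3, 0, 1, 2, 0, 3, 1, 2, 3]


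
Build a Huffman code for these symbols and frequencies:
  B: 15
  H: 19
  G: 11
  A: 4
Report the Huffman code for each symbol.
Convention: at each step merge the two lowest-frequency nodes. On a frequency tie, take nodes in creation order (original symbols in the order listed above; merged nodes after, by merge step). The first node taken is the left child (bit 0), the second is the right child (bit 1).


Huffman tree construction:
Step 1: Merge A(4) + G(11) = 15
Step 2: Merge B(15) + (A+G)(15) = 30
Step 3: Merge H(19) + (B+(A+G))(30) = 49
Read each symbol's code off the tree from the root (left child = 0, right child = 1).

Codes:
  B: 10 (length 2)
  H: 0 (length 1)
  G: 111 (length 3)
  A: 110 (length 3)
Average code length: 94/49 = 1.9184 bits/symbol


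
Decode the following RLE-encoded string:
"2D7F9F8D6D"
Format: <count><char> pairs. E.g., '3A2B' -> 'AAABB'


Expanding each <count><char> pair:
  2D -> 'DD'
  7F -> 'FFFFFFF'
  9F -> 'FFFFFFFFF'
  8D -> 'DDDDDDDD'
  6D -> 'DDDDDD'

Decoded = DDFFFFFFFFFFFFFFFFDDDDDDDDDDDDDD


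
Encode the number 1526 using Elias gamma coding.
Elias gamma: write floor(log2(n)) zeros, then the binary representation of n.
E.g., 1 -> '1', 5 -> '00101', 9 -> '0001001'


num_bits = floor(log2(1526)) + 1 = 11
leading_zeros = num_bits - 1 = 10
binary(1526) = 10111110110

Elias gamma(1526) = '0000000000' + '10111110110' = 000000000010111110110 (21 bits)


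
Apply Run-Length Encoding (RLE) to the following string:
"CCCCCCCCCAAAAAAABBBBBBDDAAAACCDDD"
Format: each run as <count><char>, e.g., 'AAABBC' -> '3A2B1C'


Scanning runs left to right:
  i=0: run of 'C' x 9 -> '9C'
  i=9: run of 'A' x 7 -> '7A'
  i=16: run of 'B' x 6 -> '6B'
  i=22: run of 'D' x 2 -> '2D'
  i=24: run of 'A' x 4 -> '4A'
  i=28: run of 'C' x 2 -> '2C'
  i=30: run of 'D' x 3 -> '3D'

RLE = 9C7A6B2D4A2C3D


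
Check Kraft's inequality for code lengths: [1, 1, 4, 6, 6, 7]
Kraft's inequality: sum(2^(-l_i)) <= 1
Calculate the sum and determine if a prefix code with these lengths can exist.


Sum = 2^(-1) + 2^(-1) + 2^(-4) + 2^(-6) + 2^(-6) + 2^(-7)
    = 0.5 + 0.5 + 0.0625 + 0.015625 + 0.015625 + 0.0078125
    = 141/128 = 1.1015625
Since 1.1015625 > 1, Kraft's inequality is NOT satisfied.
A prefix code with these lengths CANNOT exist.

Kraft sum = 1.1015625. Not satisfied.


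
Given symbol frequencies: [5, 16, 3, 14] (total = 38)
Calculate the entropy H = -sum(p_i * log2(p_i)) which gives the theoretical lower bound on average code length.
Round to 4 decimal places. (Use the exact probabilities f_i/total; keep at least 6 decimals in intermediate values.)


Per-symbol terms -p_i * log2(p_i) with p_i = f_i/38:
  p = 5/38 = 0.131579: log2(p) = -2.925999, -p*log2(p) = 0.385000
  p = 16/38 = 0.421053: log2(p) = -1.247928, -p*log2(p) = 0.525443
  p = 3/38 = 0.078947: log2(p) = -3.662965, -p*log2(p) = 0.289181
  p = 14/38 = 0.368421: log2(p) = -1.440573, -p*log2(p) = 0.530737
H = 0.385000 + 0.525443 + 0.289181 + 0.530737 = 1.730361

H = 1.7304 bits/symbol


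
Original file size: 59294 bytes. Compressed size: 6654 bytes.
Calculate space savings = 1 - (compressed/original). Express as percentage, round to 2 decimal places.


ratio = compressed/original = 6654/59294 = 0.11222
savings = 1 - ratio = 1 - 0.11222 = 0.88778
as a percentage: 0.88778 * 100 = 88.78%

Space savings = 1 - 6654/59294 = 88.78%


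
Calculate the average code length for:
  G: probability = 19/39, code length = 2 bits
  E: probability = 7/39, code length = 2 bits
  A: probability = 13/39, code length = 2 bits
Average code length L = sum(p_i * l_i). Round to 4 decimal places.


Weighted contributions p_i * l_i:
  G: (19/39) * 2 = 38/39
  E: (7/39) * 2 = 14/39
  A: (13/39) * 2 = 26/39
Sum = (38 + 14 + 26)/39 = 78/39

L = 78/39 = 2.0000 bits/symbol


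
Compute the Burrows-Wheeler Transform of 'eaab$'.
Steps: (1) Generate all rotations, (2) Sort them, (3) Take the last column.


Rotations (sorted):
  0: $eaab -> last char: b
  1: aab$e -> last char: e
  2: ab$ea -> last char: a
  3: b$eaa -> last char: a
  4: eaab$ -> last char: $


BWT = beaa$


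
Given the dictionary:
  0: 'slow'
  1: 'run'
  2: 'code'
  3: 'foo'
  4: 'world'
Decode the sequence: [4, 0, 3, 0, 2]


Look up each index in the dictionary:
  4 -> 'world'
  0 -> 'slow'
  3 -> 'foo'
  0 -> 'slow'
  2 -> 'code'

Decoded: "world slow foo slow code"


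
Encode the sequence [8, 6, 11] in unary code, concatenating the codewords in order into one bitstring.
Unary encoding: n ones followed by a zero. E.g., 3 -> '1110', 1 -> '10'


Encode each number as n ones followed by a terminating 0:
  8 -> 111111110 (9 bits)
  6 -> 1111110 (7 bits)
  11 -> 111111111110 (12 bits)
Total length = 9 + 7 + 12 = 28 bits.

Unary([8, 6, 11]) = 1111111101111110111111111110 (28 bits)


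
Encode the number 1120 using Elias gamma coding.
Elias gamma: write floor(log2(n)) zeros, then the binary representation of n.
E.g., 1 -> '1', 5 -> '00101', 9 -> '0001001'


num_bits = floor(log2(1120)) + 1 = 11
leading_zeros = num_bits - 1 = 10
binary(1120) = 10001100000

Elias gamma(1120) = '0000000000' + '10001100000' = 000000000010001100000 (21 bits)


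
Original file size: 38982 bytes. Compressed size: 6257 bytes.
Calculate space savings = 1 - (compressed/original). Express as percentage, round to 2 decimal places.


ratio = compressed/original = 6257/38982 = 0.16051
savings = 1 - ratio = 1 - 0.16051 = 0.83949
as a percentage: 0.83949 * 100 = 83.95%

Space savings = 1 - 6257/38982 = 83.95%


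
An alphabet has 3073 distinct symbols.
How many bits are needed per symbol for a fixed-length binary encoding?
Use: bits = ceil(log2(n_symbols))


log2(3073) = 11.5854
Bracket: 2^11 = 2048 < 3073 <= 2^12 = 4096
So ceil(log2(3073)) = 12

bits = ceil(log2(3073)) = ceil(11.5854) = 12 bits


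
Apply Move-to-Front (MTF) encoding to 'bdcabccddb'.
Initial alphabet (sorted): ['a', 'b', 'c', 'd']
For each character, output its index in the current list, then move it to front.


MTF encoding:
'b': index 1 in ['a', 'b', 'c', 'd'] -> ['b', 'a', 'c', 'd']
'd': index 3 in ['b', 'a', 'c', 'd'] -> ['d', 'b', 'a', 'c']
'c': index 3 in ['d', 'b', 'a', 'c'] -> ['c', 'd', 'b', 'a']
'a': index 3 in ['c', 'd', 'b', 'a'] -> ['a', 'c', 'd', 'b']
'b': index 3 in ['a', 'c', 'd', 'b'] -> ['b', 'a', 'c', 'd']
'c': index 2 in ['b', 'a', 'c', 'd'] -> ['c', 'b', 'a', 'd']
'c': index 0 in ['c', 'b', 'a', 'd'] -> ['c', 'b', 'a', 'd']
'd': index 3 in ['c', 'b', 'a', 'd'] -> ['d', 'c', 'b', 'a']
'd': index 0 in ['d', 'c', 'b', 'a'] -> ['d', 'c', 'b', 'a']
'b': index 2 in ['d', 'c', 'b', 'a'] -> ['b', 'd', 'c', 'a']


Output: [1, 3, 3, 3, 3, 2, 0, 3, 0, 2]
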